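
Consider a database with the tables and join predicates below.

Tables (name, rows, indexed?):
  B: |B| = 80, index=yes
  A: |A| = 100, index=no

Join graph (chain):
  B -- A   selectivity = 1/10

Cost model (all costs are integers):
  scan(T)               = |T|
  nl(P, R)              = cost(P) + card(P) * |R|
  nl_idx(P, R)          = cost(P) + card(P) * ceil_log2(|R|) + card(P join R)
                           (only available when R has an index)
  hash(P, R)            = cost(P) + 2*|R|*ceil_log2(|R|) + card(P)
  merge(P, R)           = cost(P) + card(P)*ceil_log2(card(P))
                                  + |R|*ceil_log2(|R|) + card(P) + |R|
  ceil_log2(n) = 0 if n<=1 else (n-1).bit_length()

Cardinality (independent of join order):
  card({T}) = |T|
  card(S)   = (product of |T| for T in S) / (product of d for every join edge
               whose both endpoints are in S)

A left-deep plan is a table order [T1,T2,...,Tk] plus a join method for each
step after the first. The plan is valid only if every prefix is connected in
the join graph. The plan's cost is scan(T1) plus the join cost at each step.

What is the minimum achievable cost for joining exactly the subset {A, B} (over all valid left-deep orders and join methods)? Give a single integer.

Selinger DP over subsets of {A,B}:
  {B}: scan cost=80, card=80
  {A}: scan cost=100, card=100
  {AB}: card=800; try (B,hash)→1320, (A,merge)→1520, (B,merge)→1540, (A,hash)→1560, (B,nl_idx)→1600, (A,nl)→8080 …(+1); best=1320 via (B,hash)

1320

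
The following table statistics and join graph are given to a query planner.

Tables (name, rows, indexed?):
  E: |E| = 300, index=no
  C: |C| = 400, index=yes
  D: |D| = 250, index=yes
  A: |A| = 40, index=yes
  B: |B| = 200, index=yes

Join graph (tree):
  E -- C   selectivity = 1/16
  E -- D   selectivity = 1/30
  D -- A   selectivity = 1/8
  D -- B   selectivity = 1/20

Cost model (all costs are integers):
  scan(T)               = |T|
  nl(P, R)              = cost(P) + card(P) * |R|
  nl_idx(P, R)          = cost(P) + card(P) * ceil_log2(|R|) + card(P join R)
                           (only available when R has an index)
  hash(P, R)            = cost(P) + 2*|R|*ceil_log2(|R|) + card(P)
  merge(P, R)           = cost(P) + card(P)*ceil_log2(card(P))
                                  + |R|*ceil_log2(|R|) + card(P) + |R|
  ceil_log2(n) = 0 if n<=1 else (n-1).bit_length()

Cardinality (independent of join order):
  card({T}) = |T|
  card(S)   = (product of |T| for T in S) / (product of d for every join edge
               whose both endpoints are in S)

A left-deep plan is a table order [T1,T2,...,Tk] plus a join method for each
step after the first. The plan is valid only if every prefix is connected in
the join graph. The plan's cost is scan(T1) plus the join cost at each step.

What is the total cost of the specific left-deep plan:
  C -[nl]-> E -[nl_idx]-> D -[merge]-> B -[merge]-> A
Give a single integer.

step 1: scan C: cost=400, card=400
step 2: join E via nl
    card(P join E) = 400*300/(16) = 7500
    cost = 400 + 400*300 = 120400
step 3: join D via nl_idx
    card(P join D) = 7500*250/(30) = 62500
    cost = 120400 + 7500*8 + 62500 = 242900
step 4: join B via merge
    card(P join B) = 62500*200/(20) = 625000
    cost = 242900 + 62500*16 + 200*8 + 62500 + 200 = 1307200
step 5: join A via merge
    card(P join A) = 625000*40/(8) = 3125000
    cost = 1307200 + 625000*20 + 40*6 + 625000 + 40 = 14432480

14432480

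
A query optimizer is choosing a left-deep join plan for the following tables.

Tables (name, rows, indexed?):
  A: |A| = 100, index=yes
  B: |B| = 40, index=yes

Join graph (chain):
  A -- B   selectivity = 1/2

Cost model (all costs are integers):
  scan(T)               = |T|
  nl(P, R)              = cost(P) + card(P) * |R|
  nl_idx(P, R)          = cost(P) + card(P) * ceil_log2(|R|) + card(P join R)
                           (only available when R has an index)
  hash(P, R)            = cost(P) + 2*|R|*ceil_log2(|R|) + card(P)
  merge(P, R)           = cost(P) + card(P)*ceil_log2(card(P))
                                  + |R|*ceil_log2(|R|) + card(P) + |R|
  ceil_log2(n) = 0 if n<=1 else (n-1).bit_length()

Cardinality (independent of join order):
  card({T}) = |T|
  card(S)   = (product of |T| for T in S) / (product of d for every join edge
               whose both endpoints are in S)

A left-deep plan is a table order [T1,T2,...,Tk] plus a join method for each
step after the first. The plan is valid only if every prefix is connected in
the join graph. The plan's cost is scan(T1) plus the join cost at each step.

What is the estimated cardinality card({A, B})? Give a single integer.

Tables in S: A(100), B(40)
Edges inside S: A-B(d=2)
numerator = 100 * 40 = 4000
denominator = 2 = 2
card(S) = 4000 / 2 = 2000

2000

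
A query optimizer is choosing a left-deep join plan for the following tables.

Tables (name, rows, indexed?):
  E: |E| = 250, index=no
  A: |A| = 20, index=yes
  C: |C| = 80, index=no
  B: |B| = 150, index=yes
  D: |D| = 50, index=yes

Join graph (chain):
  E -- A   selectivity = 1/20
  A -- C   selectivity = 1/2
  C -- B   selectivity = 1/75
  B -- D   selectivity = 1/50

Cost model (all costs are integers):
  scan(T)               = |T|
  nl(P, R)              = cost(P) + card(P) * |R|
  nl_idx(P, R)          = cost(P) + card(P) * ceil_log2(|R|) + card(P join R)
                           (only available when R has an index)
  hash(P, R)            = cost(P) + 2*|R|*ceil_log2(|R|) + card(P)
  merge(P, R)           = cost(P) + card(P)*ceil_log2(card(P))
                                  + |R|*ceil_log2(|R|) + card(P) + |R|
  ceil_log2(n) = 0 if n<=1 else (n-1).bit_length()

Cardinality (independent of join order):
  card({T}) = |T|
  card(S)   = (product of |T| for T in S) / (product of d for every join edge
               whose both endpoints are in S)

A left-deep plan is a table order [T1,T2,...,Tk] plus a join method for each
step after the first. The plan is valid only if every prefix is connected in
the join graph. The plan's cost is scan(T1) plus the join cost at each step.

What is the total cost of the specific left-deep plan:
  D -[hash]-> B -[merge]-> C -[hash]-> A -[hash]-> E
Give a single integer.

10450

step 1: scan D: cost=50, card=50
step 2: join B via hash
    card(P join B) = 50*150/(50) = 150
    cost = 50 + 2*150*8 + 50 = 2500
step 3: join C via merge
    card(P join C) = 150*80/(75) = 160
    cost = 2500 + 150*8 + 80*7 + 150 + 80 = 4490
step 4: join A via hash
    card(P join A) = 160*20/(2) = 1600
    cost = 4490 + 2*20*5 + 160 = 4850
step 5: join E via hash
    card(P join E) = 1600*250/(20) = 20000
    cost = 4850 + 2*250*8 + 1600 = 10450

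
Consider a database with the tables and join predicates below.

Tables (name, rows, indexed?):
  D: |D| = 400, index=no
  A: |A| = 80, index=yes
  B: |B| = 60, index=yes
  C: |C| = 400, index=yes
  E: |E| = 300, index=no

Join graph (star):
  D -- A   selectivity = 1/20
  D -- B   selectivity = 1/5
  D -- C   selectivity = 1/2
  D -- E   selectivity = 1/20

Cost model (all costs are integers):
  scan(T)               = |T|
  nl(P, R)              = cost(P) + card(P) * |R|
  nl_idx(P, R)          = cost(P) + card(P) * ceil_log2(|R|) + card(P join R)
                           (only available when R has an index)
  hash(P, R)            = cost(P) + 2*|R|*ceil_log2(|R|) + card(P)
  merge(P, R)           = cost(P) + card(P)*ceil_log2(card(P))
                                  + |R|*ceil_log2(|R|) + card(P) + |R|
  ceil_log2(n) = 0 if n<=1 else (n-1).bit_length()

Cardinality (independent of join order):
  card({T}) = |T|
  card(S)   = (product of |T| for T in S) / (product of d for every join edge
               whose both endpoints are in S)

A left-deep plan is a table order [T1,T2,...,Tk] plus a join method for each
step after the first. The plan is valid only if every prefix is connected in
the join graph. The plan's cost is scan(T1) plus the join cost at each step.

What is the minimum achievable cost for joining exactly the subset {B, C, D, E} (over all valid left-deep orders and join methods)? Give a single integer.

90920

Selinger DP over subsets of {B,C,D,E}:
  {D}: scan cost=400, card=400
  {B}: scan cost=60, card=60
  {C}: scan cost=400, card=400
  {E}: scan cost=300, card=300
  {BD}: card=4800; try (B,hash)→1520, (D,merge)→4480, (B,merge)→4820, (D,hash)→7320, (B,nl_idx)→7600, (D,nl)→24060 …(+1); best=1520 via (B,hash)
  {CD}: card=80000; try (D,hash)→8000, (C,hash)→8000, (D,merge)→8400, (C,merge)→8400, (C,nl_idx)→84000, (D,nl)→160400 …(+1); best=8000 via (D,hash)
  {DE}: card=6000; try (E,hash)→6200, (D,merge)→7300, (E,merge)→7400, (D,hash)→7800, (D,nl)→120300, (E,nl)→120400; best=6200 via (E,hash)
  {BCD}: card=960000; try (C,hash)→13520, (C,merge)→72720, (B,hash)→88720, (C,nl_idx)→1004720, (B,nl_idx)→1448000, (B,merge)→1448420 …(+2); best=13520 via (C,hash)
  {BDE}: card=72000; try (E,hash)→11720, (B,hash)→12920, (E,merge)→71720, (B,merge)→90620, (B,nl_idx)→114200, (B,nl)→366200 …(+1); best=11720 via (E,hash)
  {CDE}: card=1200000; try (C,hash)→19400, (E,hash)→93400, (C,merge)→94200, (C,nl_idx)→1260200, (E,merge)→1451000, (C,nl)→2406200 …(+1); best=19400 via (C,hash)
  {BCDE}: card=14400000; try (C,hash)→90920, (E,hash)→978920, (B,hash)→1220120, (C,merge)→1311720, (C,nl_idx)→15059720, (E,merge)→20176520 …(+5); best=90920 via (C,hash)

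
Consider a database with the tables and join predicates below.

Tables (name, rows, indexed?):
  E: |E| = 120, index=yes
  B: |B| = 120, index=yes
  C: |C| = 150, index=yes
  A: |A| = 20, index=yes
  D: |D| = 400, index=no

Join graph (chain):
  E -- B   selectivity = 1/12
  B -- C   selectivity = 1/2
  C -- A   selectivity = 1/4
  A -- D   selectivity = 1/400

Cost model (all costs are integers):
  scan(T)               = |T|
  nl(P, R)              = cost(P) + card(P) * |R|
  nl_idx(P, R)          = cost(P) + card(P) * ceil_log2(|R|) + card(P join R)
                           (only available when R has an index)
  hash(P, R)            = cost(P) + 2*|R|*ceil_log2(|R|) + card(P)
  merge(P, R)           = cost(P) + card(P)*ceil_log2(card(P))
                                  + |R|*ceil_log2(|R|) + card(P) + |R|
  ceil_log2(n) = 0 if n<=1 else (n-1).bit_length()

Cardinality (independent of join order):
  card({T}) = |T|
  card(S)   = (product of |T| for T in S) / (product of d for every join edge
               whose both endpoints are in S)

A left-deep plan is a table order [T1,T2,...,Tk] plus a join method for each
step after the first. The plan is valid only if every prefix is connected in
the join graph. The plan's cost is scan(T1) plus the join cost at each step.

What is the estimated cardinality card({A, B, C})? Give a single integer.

Tables in S: A(20), B(120), C(150)
Edges inside S: B-C(d=2), C-A(d=4)
numerator = 20 * 120 * 150 = 360000
denominator = 2 * 4 = 8
card(S) = 360000 / 8 = 45000

45000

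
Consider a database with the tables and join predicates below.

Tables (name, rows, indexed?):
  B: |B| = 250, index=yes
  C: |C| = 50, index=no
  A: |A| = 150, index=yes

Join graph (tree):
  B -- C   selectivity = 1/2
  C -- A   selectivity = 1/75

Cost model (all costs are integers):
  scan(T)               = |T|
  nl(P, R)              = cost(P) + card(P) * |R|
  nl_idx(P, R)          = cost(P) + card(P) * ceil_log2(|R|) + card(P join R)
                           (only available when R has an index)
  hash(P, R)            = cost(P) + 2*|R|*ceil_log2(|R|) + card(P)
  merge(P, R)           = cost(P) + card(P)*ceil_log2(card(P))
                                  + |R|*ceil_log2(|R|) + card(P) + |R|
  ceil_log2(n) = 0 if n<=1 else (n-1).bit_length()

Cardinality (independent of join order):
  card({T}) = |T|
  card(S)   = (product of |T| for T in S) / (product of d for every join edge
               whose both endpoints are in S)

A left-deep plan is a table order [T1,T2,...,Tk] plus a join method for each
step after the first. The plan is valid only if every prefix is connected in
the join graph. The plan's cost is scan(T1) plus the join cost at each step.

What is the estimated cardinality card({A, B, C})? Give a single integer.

12500

Tables in S: A(150), B(250), C(50)
Edges inside S: B-C(d=2), C-A(d=75)
numerator = 150 * 250 * 50 = 1875000
denominator = 2 * 75 = 150
card(S) = 1875000 / 150 = 12500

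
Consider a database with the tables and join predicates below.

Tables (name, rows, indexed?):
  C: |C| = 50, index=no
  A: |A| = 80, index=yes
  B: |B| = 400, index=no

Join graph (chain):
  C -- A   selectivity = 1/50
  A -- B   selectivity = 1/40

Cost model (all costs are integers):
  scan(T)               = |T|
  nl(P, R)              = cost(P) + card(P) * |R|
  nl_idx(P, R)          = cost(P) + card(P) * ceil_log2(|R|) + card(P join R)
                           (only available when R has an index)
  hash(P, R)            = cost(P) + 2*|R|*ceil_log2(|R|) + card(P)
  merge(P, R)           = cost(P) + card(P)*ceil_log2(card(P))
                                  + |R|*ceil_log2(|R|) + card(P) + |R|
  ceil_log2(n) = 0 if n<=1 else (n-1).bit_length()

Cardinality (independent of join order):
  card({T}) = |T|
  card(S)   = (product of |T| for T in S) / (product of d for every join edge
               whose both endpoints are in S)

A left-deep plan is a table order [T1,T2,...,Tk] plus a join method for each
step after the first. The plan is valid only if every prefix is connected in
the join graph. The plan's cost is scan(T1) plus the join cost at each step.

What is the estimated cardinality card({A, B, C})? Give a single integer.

Tables in S: A(80), B(400), C(50)
Edges inside S: C-A(d=50), A-B(d=40)
numerator = 80 * 400 * 50 = 1600000
denominator = 50 * 40 = 2000
card(S) = 1600000 / 2000 = 800

800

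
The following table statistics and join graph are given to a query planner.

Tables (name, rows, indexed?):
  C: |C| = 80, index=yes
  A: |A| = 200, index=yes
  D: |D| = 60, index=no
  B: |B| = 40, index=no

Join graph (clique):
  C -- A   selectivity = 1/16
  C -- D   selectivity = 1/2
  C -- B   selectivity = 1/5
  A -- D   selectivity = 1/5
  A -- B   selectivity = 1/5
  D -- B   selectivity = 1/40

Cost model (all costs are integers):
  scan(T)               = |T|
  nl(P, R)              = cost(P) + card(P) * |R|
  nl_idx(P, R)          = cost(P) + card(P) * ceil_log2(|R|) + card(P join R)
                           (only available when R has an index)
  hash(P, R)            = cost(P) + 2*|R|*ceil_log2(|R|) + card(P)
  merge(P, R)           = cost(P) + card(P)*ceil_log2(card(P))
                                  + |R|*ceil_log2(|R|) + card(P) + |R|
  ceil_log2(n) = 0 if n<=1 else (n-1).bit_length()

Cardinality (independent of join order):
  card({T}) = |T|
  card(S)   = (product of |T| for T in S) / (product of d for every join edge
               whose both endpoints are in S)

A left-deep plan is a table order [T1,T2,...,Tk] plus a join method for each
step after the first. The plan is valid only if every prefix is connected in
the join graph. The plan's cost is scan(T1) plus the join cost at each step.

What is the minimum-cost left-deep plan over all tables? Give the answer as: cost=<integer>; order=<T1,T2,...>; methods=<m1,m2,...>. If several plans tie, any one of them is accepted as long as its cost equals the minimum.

cost=3160; order=D,B,A,C; methods=hash,nl_idx,hash

Selinger DP (subsets sized 1..n):
  {C}: scan cost=80, card=80
  {A}: scan cost=200, card=200
  {D}: scan cost=60, card=60
  {B}: scan cost=40, card=40
  {AC}: card=1000; try (C,hash)→1520, (A,nl_idx)→1720, (A,merge)→2520, (C,nl_idx)→2600, (C,merge)→2640, (A,hash)→3360 …(+2); best=1520 via (C,hash)
  {CD}: card=2400; try (D,hash)→880, (C,merge)→1120, (D,merge)→1140, (C,hash)→1240, (C,nl_idx)→2880, (C,nl)→4860 …(+1); best=880 via (D,hash)
  {BC}: card=640; try (B,hash)→640, (C,merge)→960, (C,nl_idx)→960, (B,merge)→1000, (C,hash)→1200, (C,nl)→3240 …(+1); best=640 via (B,hash)
  {AD}: card=2400; try (D,hash)→1120, (A,merge)→2280, (D,merge)→2420, (A,nl_idx)→2940, (A,hash)→3320, (A,nl)→12060 …(+1); best=1120 via (D,hash)
  {AB}: card=1600; try (B,hash)→880, (A,nl_idx)→1960, (A,merge)→2120, (B,merge)→2280, (A,hash)→3280, (A,nl)→8040 …(+1); best=880 via (B,hash)
  {BD}: card=60; try (B,hash)→600, (D,merge)→740, (B,merge)→760, (D,hash)→800, (D,nl)→2440, (B,nl)→2460; best=600 via (B,hash)
  {ACD}: card=6000; try (D,hash)→3240, (C,hash)→4640, (A,hash)→6480, (D,merge)→12940, (C,nl_idx)→23920, (A,nl_idx)→26080 …(+5); best=3240 via (D,hash)
  {ABC}: card=1600; try (B,hash)→3000, (C,hash)→3600, (A,hash)→4480, (A,nl_idx)→7360, (A,merge)→9480, (B,merge)→12800 …(+5); best=3000 via (B,hash)
  {BCD}: card=480; try (C,nl_idx)→1500, (C,merge)→1660, (C,hash)→1780, (D,hash)→2000, (B,hash)→3760, (C,nl)→5400 …(+4); best=1500 via (C,nl_idx)
  {ABD}: card=480; try (A,nl_idx)→1560, (A,merge)→2820, (D,hash)→3200, (A,hash)→3860, (B,hash)→4000, (A,nl)→12600 …(+4); best=1560 via (A,nl_idx)
  {ABCD}: card=240; try (C,hash)→3160, (C,nl_idx)→5160, (A,hash)→5180, (D,hash)→5320, (A,nl_idx)→5580, (C,merge)→7000 …(+8); best=3160 via (C,hash)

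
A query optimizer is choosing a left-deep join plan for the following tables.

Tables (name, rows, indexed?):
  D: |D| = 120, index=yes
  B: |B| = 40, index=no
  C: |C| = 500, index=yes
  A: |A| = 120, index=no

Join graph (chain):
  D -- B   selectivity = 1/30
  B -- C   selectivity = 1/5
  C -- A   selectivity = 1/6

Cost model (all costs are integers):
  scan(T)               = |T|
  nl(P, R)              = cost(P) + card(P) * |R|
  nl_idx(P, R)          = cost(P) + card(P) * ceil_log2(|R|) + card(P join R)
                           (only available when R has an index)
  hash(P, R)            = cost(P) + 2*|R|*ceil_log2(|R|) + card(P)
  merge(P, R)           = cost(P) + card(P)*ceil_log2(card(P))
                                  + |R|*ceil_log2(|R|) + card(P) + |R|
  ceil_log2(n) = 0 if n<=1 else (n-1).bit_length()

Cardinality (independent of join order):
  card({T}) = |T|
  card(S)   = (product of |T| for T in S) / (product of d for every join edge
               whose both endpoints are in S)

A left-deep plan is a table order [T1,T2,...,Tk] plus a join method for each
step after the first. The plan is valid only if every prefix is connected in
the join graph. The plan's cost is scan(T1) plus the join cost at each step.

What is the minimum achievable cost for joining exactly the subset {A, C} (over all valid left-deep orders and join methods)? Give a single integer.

2680

Selinger DP over subsets of {A,C}:
  {C}: scan cost=500, card=500
  {A}: scan cost=120, card=120
  {AC}: card=10000; try (A,hash)→2680, (C,merge)→6080, (A,merge)→6460, (C,hash)→9240, (C,nl_idx)→11200, (C,nl)→60120 …(+1); best=2680 via (A,hash)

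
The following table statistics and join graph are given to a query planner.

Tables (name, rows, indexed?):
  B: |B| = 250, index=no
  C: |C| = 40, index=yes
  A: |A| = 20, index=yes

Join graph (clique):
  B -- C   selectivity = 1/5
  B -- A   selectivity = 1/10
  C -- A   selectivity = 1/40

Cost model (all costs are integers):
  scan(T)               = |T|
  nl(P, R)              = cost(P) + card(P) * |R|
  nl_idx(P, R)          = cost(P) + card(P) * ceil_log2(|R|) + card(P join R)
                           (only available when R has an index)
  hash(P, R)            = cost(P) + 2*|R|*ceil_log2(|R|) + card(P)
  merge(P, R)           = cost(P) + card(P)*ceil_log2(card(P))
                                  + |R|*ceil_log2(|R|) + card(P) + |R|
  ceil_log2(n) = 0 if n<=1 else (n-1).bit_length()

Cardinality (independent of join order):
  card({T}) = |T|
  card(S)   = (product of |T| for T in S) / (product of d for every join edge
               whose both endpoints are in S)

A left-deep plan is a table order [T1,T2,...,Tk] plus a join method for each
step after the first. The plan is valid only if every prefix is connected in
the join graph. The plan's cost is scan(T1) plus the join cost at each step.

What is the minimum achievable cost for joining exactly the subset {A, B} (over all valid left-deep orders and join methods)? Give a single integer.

Selinger DP over subsets of {A,B}:
  {B}: scan cost=250, card=250
  {A}: scan cost=20, card=20
  {AB}: card=500; try (A,hash)→700, (A,nl_idx)→2000, (B,merge)→2390, (A,merge)→2620, (B,hash)→4040, (B,nl)→5020 …(+1); best=700 via (A,hash)

700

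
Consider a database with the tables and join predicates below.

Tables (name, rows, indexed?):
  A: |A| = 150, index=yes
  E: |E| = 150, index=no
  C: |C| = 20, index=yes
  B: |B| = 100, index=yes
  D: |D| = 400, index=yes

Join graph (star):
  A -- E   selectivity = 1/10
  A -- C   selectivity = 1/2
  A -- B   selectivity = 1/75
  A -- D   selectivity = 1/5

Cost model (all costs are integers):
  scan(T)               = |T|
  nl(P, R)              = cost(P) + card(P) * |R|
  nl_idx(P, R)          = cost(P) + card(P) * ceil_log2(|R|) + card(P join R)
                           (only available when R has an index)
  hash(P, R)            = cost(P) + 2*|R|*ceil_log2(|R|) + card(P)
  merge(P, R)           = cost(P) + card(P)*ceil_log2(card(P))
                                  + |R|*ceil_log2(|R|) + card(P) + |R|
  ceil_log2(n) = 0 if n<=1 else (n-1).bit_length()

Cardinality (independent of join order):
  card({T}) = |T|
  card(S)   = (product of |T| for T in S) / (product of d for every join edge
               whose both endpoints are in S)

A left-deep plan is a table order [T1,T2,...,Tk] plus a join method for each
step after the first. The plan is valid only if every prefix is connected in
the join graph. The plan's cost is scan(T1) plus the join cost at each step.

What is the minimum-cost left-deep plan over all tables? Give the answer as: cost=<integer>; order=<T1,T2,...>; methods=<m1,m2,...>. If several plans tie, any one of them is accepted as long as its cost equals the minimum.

cost=43100; order=B,A,C,E,D; methods=nl_idx,hash,hash,hash

Selinger DP (subsets sized 1..n):
  {A}: scan cost=150, card=150
  {E}: scan cost=150, card=150
  {C}: scan cost=20, card=20
  {B}: scan cost=100, card=100
  {D}: scan cost=400, card=400
  {AE}: card=2250; try (E,hash)→2700, (A,hash)→2700, (E,merge)→2850, (A,merge)→2850, (A,nl_idx)→3600, (E,nl)→22650 …(+1); best=2700 via (E,hash)
  {AC}: card=1500; try (C,hash)→500, (A,merge)→1490, (C,merge)→1620, (A,nl_idx)→1680, (C,nl_idx)→2400, (A,hash)→2440 …(+2); best=500 via (C,hash)
  {AB}: card=200; try (A,nl_idx)→1100, (B,nl_idx)→1400, (B,hash)→1700, (A,merge)→2250, (B,merge)→2300, (A,hash)→2600 …(+2); best=1100 via (A,nl_idx)
  {AD}: card=12000; try (A,hash)→3200, (D,merge)→5500, (A,merge)→5750, (D,hash)→7500, (D,nl_idx)→13500, (A,nl_idx)→15600 …(+2); best=3200 via (A,hash)
  {ACE}: card=22500; try (E,hash)→4400, (C,hash)→5150, (E,merge)→19850, (C,merge)→32070, (C,nl_idx)→36450, (C,nl)→47700 …(+1); best=4400 via (E,hash)
  {ABE}: card=3000; try (E,hash)→3700, (E,merge)→4250, (B,hash)→6350, (B,nl_idx)→21450, (E,nl)→31100, (B,merge)→32750 …(+1); best=3700 via (E,hash)
  {ADE}: card=180000; try (D,hash)→12150, (E,hash)→17600, (D,merge)→35950, (E,merge)→184550, (D,nl_idx)→202950, (D,nl)→902700 …(+1); best=12150 via (D,hash)
  {ABC}: card=2000; try (C,hash)→1500, (C,merge)→3020, (B,hash)→3400, (C,nl_idx)→4100, (C,nl)→5100, (B,nl_idx)→13000 …(+2); best=1500 via (C,hash)
  {ACD}: card=120000; try (D,hash)→9200, (C,hash)→15400, (D,merge)→22500, (D,nl_idx)→134000, (C,nl_idx)→183200, (C,merge)→183320 …(+2); best=9200 via (D,hash)
  {ABD}: card=16000; try (D,merge)→6900, (D,hash)→8500, (B,hash)→16600, (D,nl_idx)→18900, (D,nl)→81100, (B,nl_idx)→103200 …(+2); best=6900 via (D,merge)
  {ABCE}: card=30000; try (E,hash)→5900, (C,hash)→6900, (E,merge)→26850, (B,hash)→28300, (C,merge)→42820, (C,nl_idx)→48700 …(+5); best=5900 via (E,hash)
  {ACDE}: card=1800000; try (D,hash)→34100, (E,hash)→131600, (C,hash)→192350, (D,merge)→368400, (D,nl_idx)→2006900, (E,merge)→2170550 …(+5); best=34100 via (D,hash)
  {ABDE}: card=240000; try (D,hash)→13900, (E,hash)→25300, (D,merge)→46700, (B,hash)→193550, (E,merge)→248250, (D,nl_idx)→270700 …(+5); best=13900 via (D,hash)
  {ABCD}: card=160000; try (D,hash)→10700, (C,hash)→23100, (D,merge)→29500, (B,hash)→130600, (D,nl_idx)→179500, (C,nl_idx)→246900 …(+6); best=10700 via (D,hash)
  {ABCDE}: card=2400000; try (D,hash)→43100, (E,hash)→173100, (C,hash)→254100, (D,merge)→489900, (B,hash)→1835500, (D,nl_idx)→2675900 …(+9); best=43100 via (D,hash)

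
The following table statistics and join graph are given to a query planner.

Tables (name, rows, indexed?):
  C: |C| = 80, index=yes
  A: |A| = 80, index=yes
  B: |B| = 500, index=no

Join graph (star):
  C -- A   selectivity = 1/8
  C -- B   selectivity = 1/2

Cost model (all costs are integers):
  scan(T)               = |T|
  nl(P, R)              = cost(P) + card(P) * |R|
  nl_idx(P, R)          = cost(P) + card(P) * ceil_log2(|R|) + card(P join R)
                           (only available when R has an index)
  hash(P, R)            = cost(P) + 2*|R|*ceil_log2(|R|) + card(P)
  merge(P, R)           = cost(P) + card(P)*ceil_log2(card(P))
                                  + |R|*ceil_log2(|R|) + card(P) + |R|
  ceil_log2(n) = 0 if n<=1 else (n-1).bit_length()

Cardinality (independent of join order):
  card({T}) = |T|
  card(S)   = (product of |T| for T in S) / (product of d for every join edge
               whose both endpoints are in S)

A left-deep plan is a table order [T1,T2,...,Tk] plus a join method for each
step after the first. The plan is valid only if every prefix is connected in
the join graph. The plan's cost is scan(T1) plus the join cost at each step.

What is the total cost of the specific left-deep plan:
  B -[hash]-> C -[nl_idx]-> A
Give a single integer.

step 1: scan B: cost=500, card=500
step 2: join C via hash
    card(P join C) = 500*80/(2) = 20000
    cost = 500 + 2*80*7 + 500 = 2120
step 3: join A via nl_idx
    card(P join A) = 20000*80/(8) = 200000
    cost = 2120 + 20000*7 + 200000 = 342120

342120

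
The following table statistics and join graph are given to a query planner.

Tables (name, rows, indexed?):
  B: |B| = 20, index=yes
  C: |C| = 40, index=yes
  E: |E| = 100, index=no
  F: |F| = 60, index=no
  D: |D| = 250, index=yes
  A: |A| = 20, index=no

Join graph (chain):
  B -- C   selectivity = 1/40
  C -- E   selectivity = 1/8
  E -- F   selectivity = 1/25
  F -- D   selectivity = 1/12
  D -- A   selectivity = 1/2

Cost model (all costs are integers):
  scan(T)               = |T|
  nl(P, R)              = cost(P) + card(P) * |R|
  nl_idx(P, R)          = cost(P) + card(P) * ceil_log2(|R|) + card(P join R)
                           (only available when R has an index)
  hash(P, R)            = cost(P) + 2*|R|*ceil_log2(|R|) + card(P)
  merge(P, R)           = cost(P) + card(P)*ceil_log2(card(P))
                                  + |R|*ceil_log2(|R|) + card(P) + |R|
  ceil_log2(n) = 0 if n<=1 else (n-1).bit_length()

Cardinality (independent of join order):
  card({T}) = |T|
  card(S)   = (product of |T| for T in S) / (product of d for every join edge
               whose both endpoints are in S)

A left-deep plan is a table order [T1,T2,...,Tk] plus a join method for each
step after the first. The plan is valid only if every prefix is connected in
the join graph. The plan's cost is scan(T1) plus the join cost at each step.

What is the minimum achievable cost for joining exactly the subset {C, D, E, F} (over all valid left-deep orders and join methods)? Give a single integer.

Selinger DP over subsets of {C,D,E,F}:
  {C}: scan cost=40, card=40
  {E}: scan cost=100, card=100
  {F}: scan cost=60, card=60
  {D}: scan cost=250, card=250
  {CE}: card=500; try (C,hash)→680, (E,merge)→1120, (C,merge)→1180, (C,nl_idx)→1200, (E,hash)→1480, (E,nl)→4040 …(+1); best=680 via (C,hash)
  {EF}: card=240; try (F,hash)→920, (E,merge)→1280, (F,merge)→1320, (E,hash)→1520, (E,nl)→6060, (F,nl)→6100; best=920 via (F,hash)
  {DF}: card=1250; try (F,hash)→1220, (D,nl_idx)→1790, (D,merge)→2730, (F,merge)→2920, (D,hash)→4120, (D,nl)→15060 …(+1); best=1220 via (F,hash)
  {CEF}: card=1200; try (C,hash)→1640, (F,hash)→1900, (C,merge)→3360, (C,nl_idx)→3560, (F,merge)→6100, (C,nl)→10520 …(+1); best=1640 via (C,hash)
  {DEF}: card=5000; try (E,hash)→3870, (D,hash)→5160, (D,merge)→5330, (D,nl_idx)→7840, (E,merge)→17020, (D,nl)→60920 …(+1); best=3870 via (E,hash)
  {CDEF}: card=25000; try (D,hash)→6840, (C,hash)→9350, (D,merge)→18290, (D,nl_idx)→36240, (C,nl_idx)→58870, (C,merge)→74150 …(+2); best=6840 via (D,hash)

6840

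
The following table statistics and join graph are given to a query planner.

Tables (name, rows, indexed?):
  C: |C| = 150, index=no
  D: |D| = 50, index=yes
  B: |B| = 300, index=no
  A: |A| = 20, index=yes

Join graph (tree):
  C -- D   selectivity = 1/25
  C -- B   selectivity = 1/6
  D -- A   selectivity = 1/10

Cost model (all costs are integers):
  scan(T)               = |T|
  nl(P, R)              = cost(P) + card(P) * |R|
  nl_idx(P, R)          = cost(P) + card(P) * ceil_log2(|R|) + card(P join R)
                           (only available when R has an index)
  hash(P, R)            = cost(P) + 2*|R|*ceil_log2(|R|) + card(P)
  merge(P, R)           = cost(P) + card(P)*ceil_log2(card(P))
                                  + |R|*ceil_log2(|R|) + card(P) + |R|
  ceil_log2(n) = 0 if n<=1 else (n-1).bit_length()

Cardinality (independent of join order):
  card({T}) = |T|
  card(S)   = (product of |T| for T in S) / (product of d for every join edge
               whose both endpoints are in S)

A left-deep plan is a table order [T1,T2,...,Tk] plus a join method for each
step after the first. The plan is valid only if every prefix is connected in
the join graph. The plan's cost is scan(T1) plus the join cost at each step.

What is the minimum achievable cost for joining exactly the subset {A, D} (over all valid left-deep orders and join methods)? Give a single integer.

Selinger DP over subsets of {A,D}:
  {D}: scan cost=50, card=50
  {A}: scan cost=20, card=20
  {AD}: card=100; try (D,nl_idx)→240, (A,hash)→300, (A,nl_idx)→400, (D,merge)→490, (A,merge)→520, (D,hash)→640 …(+2); best=240 via (D,nl_idx)

240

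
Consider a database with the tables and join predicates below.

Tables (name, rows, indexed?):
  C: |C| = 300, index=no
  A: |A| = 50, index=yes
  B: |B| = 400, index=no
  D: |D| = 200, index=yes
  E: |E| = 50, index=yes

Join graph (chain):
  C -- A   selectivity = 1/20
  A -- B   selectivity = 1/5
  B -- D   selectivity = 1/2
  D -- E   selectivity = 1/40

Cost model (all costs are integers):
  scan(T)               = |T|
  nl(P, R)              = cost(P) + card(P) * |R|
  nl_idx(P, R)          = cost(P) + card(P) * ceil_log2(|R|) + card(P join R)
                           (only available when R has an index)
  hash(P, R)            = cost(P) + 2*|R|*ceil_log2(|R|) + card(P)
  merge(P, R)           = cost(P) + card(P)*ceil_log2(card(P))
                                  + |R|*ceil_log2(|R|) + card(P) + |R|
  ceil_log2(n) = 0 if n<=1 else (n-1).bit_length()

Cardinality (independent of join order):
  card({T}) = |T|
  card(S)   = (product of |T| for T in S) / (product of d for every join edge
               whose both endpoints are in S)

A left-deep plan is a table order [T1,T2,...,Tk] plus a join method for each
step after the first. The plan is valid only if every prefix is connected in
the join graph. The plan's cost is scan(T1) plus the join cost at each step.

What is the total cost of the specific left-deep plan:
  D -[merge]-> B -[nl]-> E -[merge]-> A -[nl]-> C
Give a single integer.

152856350

step 1: scan D: cost=200, card=200
step 2: join B via merge
    card(P join B) = 200*400/(2) = 40000
    cost = 200 + 200*8 + 400*9 + 200 + 400 = 6000
step 3: join E via nl
    card(P join E) = 40000*50/(40) = 50000
    cost = 6000 + 40000*50 = 2006000
step 4: join A via merge
    card(P join A) = 50000*50/(5) = 500000
    cost = 2006000 + 50000*16 + 50*6 + 50000 + 50 = 2856350
step 5: join C via nl
    card(P join C) = 500000*300/(20) = 7500000
    cost = 2856350 + 500000*300 = 152856350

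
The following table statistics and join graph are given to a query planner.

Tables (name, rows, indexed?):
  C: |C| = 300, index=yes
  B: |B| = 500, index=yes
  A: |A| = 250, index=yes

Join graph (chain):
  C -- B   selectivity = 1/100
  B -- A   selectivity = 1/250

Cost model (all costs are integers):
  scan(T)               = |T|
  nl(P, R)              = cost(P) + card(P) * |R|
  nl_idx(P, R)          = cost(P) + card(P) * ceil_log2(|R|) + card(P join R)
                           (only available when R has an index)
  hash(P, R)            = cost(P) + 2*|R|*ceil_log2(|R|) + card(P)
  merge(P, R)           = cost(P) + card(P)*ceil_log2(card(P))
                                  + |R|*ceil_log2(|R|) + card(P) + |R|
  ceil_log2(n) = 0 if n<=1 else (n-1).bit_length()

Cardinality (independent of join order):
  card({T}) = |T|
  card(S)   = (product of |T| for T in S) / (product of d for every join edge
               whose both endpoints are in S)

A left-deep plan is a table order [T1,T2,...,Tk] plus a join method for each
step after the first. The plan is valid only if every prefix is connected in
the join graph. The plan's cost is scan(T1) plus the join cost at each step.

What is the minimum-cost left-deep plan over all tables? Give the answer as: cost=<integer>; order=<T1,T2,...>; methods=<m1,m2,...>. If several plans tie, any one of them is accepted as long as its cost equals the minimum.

Selinger DP (subsets sized 1..n):
  {C}: scan cost=300, card=300
  {B}: scan cost=500, card=500
  {A}: scan cost=250, card=250
  {BC}: card=1500; try (B,nl_idx)→4500, (C,hash)→6400, (C,nl_idx)→6500, (B,merge)→8300, (C,merge)→8500, (B,hash)→9600 …(+2); best=4500 via (B,nl_idx)
  {AB}: card=500; try (B,nl_idx)→3000, (A,hash)→5000, (A,nl_idx)→5000, (B,merge)→7500, (A,merge)→7750, (B,hash)→9500 …(+2); best=3000 via (B,nl_idx)
  {ABC}: card=1500; try (C,hash)→8900, (C,nl_idx)→9000, (A,hash)→10000, (C,merge)→11000, (A,nl_idx)→18000, (A,merge)→24750 …(+2); best=8900 via (C,hash)

cost=8900; order=A,B,C; methods=nl_idx,hash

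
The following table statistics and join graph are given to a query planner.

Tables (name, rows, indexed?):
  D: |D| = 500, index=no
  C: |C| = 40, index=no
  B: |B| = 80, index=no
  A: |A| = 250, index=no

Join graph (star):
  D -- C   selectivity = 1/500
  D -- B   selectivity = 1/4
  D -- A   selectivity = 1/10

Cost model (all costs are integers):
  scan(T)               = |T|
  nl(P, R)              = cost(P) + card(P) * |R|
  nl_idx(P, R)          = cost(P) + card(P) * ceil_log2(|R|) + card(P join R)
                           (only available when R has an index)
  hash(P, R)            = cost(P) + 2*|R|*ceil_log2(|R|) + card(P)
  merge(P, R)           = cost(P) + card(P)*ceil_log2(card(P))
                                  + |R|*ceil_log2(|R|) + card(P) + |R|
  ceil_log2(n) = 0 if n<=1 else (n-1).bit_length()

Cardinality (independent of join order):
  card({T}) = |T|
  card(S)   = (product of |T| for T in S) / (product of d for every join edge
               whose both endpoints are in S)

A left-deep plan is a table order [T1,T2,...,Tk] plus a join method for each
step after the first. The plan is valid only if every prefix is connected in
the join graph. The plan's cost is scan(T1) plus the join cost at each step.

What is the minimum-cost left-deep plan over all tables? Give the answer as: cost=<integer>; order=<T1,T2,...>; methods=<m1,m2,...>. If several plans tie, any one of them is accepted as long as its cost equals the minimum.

cost=6130; order=D,C,A,B; methods=hash,merge,hash

Selinger DP (subsets sized 1..n):
  {D}: scan cost=500, card=500
  {C}: scan cost=40, card=40
  {B}: scan cost=80, card=80
  {A}: scan cost=250, card=250
  {CD}: card=40; try (C,hash)→1480, (D,merge)→5320, (C,merge)→5780, (D,hash)→9080, (D,nl)→20040, (C,nl)→20500; best=1480 via (C,hash)
  {BD}: card=10000; try (B,hash)→2120, (D,merge)→5720, (B,merge)→6140, (D,hash)→9160, (D,nl)→40080, (B,nl)→40500; best=2120 via (B,hash)
  {AD}: card=12500; try (A,hash)→5000, (D,merge)→7500, (A,merge)→7750, (D,hash)→9500, (D,nl)→125250, (A,nl)→125500; best=5000 via (A,hash)
  {BCD}: card=800; try (B,merge)→2400, (B,hash)→2640, (B,nl)→4680, (C,hash)→12600, (C,merge)→152400, (C,nl)→402120; best=2400 via (B,merge)
  {ACD}: card=1000; try (A,merge)→4010, (A,hash)→5520, (A,nl)→11480, (C,hash)→17980, (C,merge)→192780, (C,nl)→505000; best=4010 via (A,merge)
  {ABD}: card=250000; try (A,hash)→16120, (B,hash)→18620, (A,merge)→154370, (B,merge)→193140, (B,nl)→1005000, (A,nl)→2502120; best=16120 via (A,hash)
  {ABCD}: card=20000; try (B,hash)→6130, (A,hash)→7200, (A,merge)→13450, (B,merge)→15650, (B,nl)→84010, (A,nl)→202400 …(+3); best=6130 via (B,hash)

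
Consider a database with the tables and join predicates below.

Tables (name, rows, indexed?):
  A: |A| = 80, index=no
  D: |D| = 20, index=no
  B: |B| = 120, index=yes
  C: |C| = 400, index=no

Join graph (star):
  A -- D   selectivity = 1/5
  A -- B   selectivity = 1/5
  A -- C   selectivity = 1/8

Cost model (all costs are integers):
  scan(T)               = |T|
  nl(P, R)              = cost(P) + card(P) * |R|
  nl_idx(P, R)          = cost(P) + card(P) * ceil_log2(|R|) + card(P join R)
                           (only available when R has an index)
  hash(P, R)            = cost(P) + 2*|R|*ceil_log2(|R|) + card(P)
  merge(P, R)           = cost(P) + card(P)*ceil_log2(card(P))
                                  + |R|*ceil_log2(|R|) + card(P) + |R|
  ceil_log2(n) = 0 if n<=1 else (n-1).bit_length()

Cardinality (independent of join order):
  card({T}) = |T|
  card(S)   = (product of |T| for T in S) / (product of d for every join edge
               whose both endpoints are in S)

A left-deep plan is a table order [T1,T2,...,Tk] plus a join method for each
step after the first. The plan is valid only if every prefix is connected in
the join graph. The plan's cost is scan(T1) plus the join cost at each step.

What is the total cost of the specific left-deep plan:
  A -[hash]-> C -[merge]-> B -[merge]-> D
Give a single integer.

step 1: scan A: cost=80, card=80
step 2: join C via hash
    card(P join C) = 80*400/(8) = 4000
    cost = 80 + 2*400*9 + 80 = 7360
step 3: join B via merge
    card(P join B) = 4000*120/(5) = 96000
    cost = 7360 + 4000*12 + 120*7 + 4000 + 120 = 60320
step 4: join D via merge
    card(P join D) = 96000*20/(5) = 384000
    cost = 60320 + 96000*17 + 20*5 + 96000 + 20 = 1788440

1788440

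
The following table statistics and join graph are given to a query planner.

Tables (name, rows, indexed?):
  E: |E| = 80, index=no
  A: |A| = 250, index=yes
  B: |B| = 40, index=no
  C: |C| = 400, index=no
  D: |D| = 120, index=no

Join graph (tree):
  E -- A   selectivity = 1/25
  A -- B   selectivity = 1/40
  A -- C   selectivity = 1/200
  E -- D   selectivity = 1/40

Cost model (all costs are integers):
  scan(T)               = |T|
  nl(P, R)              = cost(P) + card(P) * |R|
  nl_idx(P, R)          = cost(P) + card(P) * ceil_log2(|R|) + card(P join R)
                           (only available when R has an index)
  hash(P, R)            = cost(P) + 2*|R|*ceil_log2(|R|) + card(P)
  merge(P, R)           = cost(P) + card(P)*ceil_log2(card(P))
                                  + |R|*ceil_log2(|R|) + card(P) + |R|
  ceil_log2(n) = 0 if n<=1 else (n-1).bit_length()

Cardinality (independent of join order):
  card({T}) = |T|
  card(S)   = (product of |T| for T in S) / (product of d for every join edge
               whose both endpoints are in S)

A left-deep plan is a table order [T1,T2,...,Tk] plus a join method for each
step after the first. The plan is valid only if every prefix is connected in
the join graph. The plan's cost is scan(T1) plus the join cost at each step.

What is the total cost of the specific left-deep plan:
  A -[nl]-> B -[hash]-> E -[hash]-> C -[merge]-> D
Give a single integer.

39780

step 1: scan A: cost=250, card=250
step 2: join B via nl
    card(P join B) = 250*40/(40) = 250
    cost = 250 + 250*40 = 10250
step 3: join E via hash
    card(P join E) = 250*80/(25) = 800
    cost = 10250 + 2*80*7 + 250 = 11620
step 4: join C via hash
    card(P join C) = 800*400/(200) = 1600
    cost = 11620 + 2*400*9 + 800 = 19620
step 5: join D via merge
    card(P join D) = 1600*120/(40) = 4800
    cost = 19620 + 1600*11 + 120*7 + 1600 + 120 = 39780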